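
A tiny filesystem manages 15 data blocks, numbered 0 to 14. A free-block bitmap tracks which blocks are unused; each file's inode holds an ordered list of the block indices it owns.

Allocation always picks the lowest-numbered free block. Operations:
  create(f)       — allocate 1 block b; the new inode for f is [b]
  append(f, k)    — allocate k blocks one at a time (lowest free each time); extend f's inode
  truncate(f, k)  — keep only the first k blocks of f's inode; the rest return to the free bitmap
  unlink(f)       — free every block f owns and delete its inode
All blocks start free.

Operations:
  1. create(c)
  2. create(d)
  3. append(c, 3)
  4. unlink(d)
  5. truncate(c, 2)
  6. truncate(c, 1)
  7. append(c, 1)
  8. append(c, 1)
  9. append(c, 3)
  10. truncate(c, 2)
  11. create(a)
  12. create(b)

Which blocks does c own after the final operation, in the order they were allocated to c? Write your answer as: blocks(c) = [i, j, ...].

[1] create(c) — c=0 (map F..............)
[2] create(d) — c=0 d=1 (map FF.............)
[3] append(c, 3) — c=0,2,3,4 d=1 (map FFFFF..........)
[4] unlink(d) — c=0,2,3,4 (map F.FFF..........)
[5] truncate(c, 2) — c=0,2 (map F.F............)
[6] truncate(c, 1) — c=0 (map F..............)
[7] append(c, 1) — c=0,1 (map FF.............)
[8] append(c, 1) — c=0,1,2 (map FFF............)
[9] append(c, 3) — c=0,1,2,3,4,5 (map FFFFFF.........)
[10] truncate(c, 2) — c=0,1 (map FF.............)
[11] create(a) — a=2 c=0,1 (map FFF............)
[12] create(b) — a=2 b=3 c=0,1 (map FFFF...........)

blocks(c) = [0, 1]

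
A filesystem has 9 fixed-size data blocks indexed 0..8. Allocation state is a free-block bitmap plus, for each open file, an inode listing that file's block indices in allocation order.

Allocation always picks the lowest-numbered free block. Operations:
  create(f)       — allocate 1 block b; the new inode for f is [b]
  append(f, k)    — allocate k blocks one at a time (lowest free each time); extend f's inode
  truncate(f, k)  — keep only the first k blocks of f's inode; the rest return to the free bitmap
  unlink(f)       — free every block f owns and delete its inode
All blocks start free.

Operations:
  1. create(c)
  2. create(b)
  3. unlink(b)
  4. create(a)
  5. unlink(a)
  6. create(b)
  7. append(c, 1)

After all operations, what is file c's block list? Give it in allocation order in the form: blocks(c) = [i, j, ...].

after create(c) → c:[0]  free=[F........]
after create(b) → b:[1], c:[0]  free=[FF.......]
after unlink(b) → c:[0]  free=[F........]
after create(a) → a:[1], c:[0]  free=[FF.......]
after unlink(a) → c:[0]  free=[F........]
after create(b) → b:[1], c:[0]  free=[FF.......]
after append(c, 1) → b:[1], c:[0, 2]  free=[FFF......]

blocks(c) = [0, 2]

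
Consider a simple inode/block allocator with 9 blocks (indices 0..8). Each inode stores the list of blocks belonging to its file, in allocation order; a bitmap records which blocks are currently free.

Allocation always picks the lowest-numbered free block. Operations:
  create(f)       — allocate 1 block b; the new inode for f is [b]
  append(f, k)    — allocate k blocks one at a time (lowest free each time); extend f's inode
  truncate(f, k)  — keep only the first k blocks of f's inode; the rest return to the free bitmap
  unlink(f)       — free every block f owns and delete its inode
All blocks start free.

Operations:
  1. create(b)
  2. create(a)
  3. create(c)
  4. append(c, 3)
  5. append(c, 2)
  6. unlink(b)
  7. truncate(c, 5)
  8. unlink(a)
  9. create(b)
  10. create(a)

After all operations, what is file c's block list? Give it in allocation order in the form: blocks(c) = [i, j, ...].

  1. create(b)  ⇒  F........  {b→[0]}
  2. create(a)  ⇒  FF.......  {a→[1]; b→[0]}
  3. create(c)  ⇒  FFF......  {a→[1]; b→[0]; c→[2]}
  4. append(c, 3)  ⇒  FFFFFF...  {a→[1]; b→[0]; c→[2, 3, 4, 5]}
  5. append(c, 2)  ⇒  FFFFFFFF.  {a→[1]; b→[0]; c→[2, 3, 4, 5, 6, 7]}
  6. unlink(b)  ⇒  .FFFFFFF.  {a→[1]; c→[2, 3, 4, 5, 6, 7]}
  7. truncate(c, 5)  ⇒  .FFFFFF..  {a→[1]; c→[2, 3, 4, 5, 6]}
  8. unlink(a)  ⇒  ..FFFFF..  {c→[2, 3, 4, 5, 6]}
  9. create(b)  ⇒  F.FFFFF..  {b→[0]; c→[2, 3, 4, 5, 6]}
  10. create(a)  ⇒  FFFFFFF..  {a→[1]; b→[0]; c→[2, 3, 4, 5, 6]}

blocks(c) = [2, 3, 4, 5, 6]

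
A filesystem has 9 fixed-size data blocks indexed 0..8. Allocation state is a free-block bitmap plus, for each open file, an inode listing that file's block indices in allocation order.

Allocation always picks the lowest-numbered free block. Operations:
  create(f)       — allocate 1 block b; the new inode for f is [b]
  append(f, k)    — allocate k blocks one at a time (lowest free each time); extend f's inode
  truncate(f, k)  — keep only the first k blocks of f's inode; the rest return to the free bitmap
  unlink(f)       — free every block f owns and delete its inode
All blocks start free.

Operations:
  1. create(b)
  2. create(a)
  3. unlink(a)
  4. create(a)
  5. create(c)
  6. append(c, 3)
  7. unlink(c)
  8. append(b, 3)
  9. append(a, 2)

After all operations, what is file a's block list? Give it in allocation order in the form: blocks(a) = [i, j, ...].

create(b): bitmap=F........ | b=[0]
create(a): bitmap=FF....... | a=[1] b=[0]
unlink(a): bitmap=F........ | b=[0]
create(a): bitmap=FF....... | a=[1] b=[0]
create(c): bitmap=FFF...... | a=[1] b=[0] c=[2]
append(c, 3): bitmap=FFFFFF... | a=[1] b=[0] c=[2, 3, 4, 5]
unlink(c): bitmap=FF....... | a=[1] b=[0]
append(b, 3): bitmap=FFFFF.... | a=[1] b=[0, 2, 3, 4]
append(a, 2): bitmap=FFFFFFF.. | a=[1, 5, 6] b=[0, 2, 3, 4]

blocks(a) = [1, 5, 6]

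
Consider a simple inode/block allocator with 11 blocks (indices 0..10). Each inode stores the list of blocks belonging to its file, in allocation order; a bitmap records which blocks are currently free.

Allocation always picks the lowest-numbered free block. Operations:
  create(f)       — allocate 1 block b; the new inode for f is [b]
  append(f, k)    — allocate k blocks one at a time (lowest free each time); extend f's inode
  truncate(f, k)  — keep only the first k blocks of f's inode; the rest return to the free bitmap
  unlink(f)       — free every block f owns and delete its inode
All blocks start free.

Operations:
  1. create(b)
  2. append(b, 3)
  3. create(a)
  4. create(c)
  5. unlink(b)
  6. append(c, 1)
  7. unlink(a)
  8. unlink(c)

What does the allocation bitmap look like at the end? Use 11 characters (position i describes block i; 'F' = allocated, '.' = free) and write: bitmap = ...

  1. create(b)  ⇒  F..........  {b→[0]}
  2. append(b, 3)  ⇒  FFFF.......  {b→[0, 1, 2, 3]}
  3. create(a)  ⇒  FFFFF......  {a→[4]; b→[0, 1, 2, 3]}
  4. create(c)  ⇒  FFFFFF.....  {a→[4]; b→[0, 1, 2, 3]; c→[5]}
  5. unlink(b)  ⇒  ....FF.....  {a→[4]; c→[5]}
  6. append(c, 1)  ⇒  F...FF.....  {a→[4]; c→[5, 0]}
  7. unlink(a)  ⇒  F....F.....  {c→[5, 0]}
  8. unlink(c)  ⇒  ...........  {}

bitmap = ...........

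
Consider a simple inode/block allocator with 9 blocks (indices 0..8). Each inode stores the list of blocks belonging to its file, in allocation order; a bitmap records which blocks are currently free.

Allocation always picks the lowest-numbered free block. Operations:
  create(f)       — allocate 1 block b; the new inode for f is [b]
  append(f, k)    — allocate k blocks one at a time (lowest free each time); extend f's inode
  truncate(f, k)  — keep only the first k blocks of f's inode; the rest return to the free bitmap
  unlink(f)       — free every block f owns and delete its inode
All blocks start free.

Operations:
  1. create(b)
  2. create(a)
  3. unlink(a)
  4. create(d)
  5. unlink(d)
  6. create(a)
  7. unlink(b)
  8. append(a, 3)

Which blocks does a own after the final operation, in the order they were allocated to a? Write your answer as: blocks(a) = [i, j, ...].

  1. create(b)  ⇒  F........  {b→[0]}
  2. create(a)  ⇒  FF.......  {a→[1]; b→[0]}
  3. unlink(a)  ⇒  F........  {b→[0]}
  4. create(d)  ⇒  FF.......  {b→[0]; d→[1]}
  5. unlink(d)  ⇒  F........  {b→[0]}
  6. create(a)  ⇒  FF.......  {a→[1]; b→[0]}
  7. unlink(b)  ⇒  .F.......  {a→[1]}
  8. append(a, 3)  ⇒  FFFF.....  {a→[1, 0, 2, 3]}

blocks(a) = [1, 0, 2, 3]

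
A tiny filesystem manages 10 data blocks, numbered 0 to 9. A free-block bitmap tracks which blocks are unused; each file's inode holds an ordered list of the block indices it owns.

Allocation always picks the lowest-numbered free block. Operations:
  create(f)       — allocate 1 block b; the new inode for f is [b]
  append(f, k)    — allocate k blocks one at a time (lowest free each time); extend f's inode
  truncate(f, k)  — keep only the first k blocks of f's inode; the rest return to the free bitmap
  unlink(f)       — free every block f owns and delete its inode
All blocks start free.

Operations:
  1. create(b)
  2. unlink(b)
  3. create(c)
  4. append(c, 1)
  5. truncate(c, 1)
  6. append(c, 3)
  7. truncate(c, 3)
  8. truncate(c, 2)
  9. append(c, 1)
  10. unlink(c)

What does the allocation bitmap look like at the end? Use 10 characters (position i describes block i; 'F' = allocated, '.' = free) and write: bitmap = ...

  1. create(b)  ⇒  F.........  {b→[0]}
  2. unlink(b)  ⇒  ..........  {}
  3. create(c)  ⇒  F.........  {c→[0]}
  4. append(c, 1)  ⇒  FF........  {c→[0, 1]}
  5. truncate(c, 1)  ⇒  F.........  {c→[0]}
  6. append(c, 3)  ⇒  FFFF......  {c→[0, 1, 2, 3]}
  7. truncate(c, 3)  ⇒  FFF.......  {c→[0, 1, 2]}
  8. truncate(c, 2)  ⇒  FF........  {c→[0, 1]}
  9. append(c, 1)  ⇒  FFF.......  {c→[0, 1, 2]}
  10. unlink(c)  ⇒  ..........  {}

bitmap = ..........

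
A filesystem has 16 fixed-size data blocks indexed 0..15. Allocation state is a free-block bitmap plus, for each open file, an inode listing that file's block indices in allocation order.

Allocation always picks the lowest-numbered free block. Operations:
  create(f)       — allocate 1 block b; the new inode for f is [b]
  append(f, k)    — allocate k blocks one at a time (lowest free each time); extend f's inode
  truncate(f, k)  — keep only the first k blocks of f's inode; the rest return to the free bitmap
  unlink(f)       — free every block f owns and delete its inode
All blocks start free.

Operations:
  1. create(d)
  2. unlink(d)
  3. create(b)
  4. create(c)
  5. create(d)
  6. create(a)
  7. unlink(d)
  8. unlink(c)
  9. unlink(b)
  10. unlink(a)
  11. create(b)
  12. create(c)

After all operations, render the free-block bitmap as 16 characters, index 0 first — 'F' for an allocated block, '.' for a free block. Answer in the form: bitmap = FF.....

bitmap = FF..............

after create(d) → d:[0]  free=[F...............]
after unlink(d) →   free=[................]
after create(b) → b:[0]  free=[F...............]
after create(c) → b:[0], c:[1]  free=[FF..............]
after create(d) → b:[0], c:[1], d:[2]  free=[FFF.............]
after create(a) → a:[3], b:[0], c:[1], d:[2]  free=[FFFF............]
after unlink(d) → a:[3], b:[0], c:[1]  free=[FF.F............]
after unlink(c) → a:[3], b:[0]  free=[F..F............]
after unlink(b) → a:[3]  free=[...F............]
after unlink(a) →   free=[................]
after create(b) → b:[0]  free=[F...............]
after create(c) → b:[0], c:[1]  free=[FF..............]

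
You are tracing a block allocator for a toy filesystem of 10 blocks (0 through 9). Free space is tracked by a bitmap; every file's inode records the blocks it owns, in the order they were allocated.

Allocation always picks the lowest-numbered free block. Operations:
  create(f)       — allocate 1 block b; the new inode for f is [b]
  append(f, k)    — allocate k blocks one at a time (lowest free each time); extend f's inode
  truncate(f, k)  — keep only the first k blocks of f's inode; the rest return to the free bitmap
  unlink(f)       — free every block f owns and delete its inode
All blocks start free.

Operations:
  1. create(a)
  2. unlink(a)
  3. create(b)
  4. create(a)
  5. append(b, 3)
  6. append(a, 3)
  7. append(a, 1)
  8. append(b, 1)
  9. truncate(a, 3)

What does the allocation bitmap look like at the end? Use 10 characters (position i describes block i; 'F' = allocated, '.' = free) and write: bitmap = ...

bitmap = FFFFFFF..F

  1. create(a)  ⇒  F.........  {a→[0]}
  2. unlink(a)  ⇒  ..........  {}
  3. create(b)  ⇒  F.........  {b→[0]}
  4. create(a)  ⇒  FF........  {a→[1]; b→[0]}
  5. append(b, 3)  ⇒  FFFFF.....  {a→[1]; b→[0, 2, 3, 4]}
  6. append(a, 3)  ⇒  FFFFFFFF..  {a→[1, 5, 6, 7]; b→[0, 2, 3, 4]}
  7. append(a, 1)  ⇒  FFFFFFFFF.  {a→[1, 5, 6, 7, 8]; b→[0, 2, 3, 4]}
  8. append(b, 1)  ⇒  FFFFFFFFFF  {a→[1, 5, 6, 7, 8]; b→[0, 2, 3, 4, 9]}
  9. truncate(a, 3)  ⇒  FFFFFFF..F  {a→[1, 5, 6]; b→[0, 2, 3, 4, 9]}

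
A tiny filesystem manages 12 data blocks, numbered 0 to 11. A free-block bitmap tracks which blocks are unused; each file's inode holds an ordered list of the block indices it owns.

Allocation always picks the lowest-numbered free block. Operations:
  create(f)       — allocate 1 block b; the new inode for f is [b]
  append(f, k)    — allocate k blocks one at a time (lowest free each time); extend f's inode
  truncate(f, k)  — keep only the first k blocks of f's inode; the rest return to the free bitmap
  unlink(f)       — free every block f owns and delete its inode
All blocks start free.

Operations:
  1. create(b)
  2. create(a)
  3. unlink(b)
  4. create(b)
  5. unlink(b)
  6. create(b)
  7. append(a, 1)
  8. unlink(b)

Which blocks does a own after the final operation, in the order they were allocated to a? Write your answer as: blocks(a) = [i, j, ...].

  1. create(b)  ⇒  F...........  {b→[0]}
  2. create(a)  ⇒  FF..........  {a→[1]; b→[0]}
  3. unlink(b)  ⇒  .F..........  {a→[1]}
  4. create(b)  ⇒  FF..........  {a→[1]; b→[0]}
  5. unlink(b)  ⇒  .F..........  {a→[1]}
  6. create(b)  ⇒  FF..........  {a→[1]; b→[0]}
  7. append(a, 1)  ⇒  FFF.........  {a→[1, 2]; b→[0]}
  8. unlink(b)  ⇒  .FF.........  {a→[1, 2]}

blocks(a) = [1, 2]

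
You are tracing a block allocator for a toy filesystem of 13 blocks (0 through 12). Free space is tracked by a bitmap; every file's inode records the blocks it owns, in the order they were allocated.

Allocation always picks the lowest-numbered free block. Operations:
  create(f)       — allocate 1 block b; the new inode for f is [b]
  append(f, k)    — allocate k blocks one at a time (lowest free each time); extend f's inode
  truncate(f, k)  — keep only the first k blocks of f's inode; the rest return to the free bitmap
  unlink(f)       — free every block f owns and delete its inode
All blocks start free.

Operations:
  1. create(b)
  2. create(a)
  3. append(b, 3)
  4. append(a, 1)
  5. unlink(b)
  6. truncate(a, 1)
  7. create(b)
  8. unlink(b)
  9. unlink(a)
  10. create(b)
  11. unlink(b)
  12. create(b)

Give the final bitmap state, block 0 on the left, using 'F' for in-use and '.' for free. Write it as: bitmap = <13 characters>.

bitmap = F............

  1. create(b)  ⇒  F............  {b→[0]}
  2. create(a)  ⇒  FF...........  {a→[1]; b→[0]}
  3. append(b, 3)  ⇒  FFFFF........  {a→[1]; b→[0, 2, 3, 4]}
  4. append(a, 1)  ⇒  FFFFFF.......  {a→[1, 5]; b→[0, 2, 3, 4]}
  5. unlink(b)  ⇒  .F...F.......  {a→[1, 5]}
  6. truncate(a, 1)  ⇒  .F...........  {a→[1]}
  7. create(b)  ⇒  FF...........  {a→[1]; b→[0]}
  8. unlink(b)  ⇒  .F...........  {a→[1]}
  9. unlink(a)  ⇒  .............  {}
  10. create(b)  ⇒  F............  {b→[0]}
  11. unlink(b)  ⇒  .............  {}
  12. create(b)  ⇒  F............  {b→[0]}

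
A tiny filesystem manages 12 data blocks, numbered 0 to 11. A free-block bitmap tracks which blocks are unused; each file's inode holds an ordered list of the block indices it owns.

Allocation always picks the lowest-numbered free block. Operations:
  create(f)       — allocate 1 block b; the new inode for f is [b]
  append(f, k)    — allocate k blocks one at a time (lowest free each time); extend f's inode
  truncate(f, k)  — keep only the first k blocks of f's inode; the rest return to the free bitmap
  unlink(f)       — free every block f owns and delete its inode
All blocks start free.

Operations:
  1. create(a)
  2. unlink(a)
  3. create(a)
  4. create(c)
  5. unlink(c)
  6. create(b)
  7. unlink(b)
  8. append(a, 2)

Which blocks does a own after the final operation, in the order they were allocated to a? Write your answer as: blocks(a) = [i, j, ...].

after create(a) → a:[0]  free=[F...........]
after unlink(a) →   free=[............]
after create(a) → a:[0]  free=[F...........]
after create(c) → a:[0], c:[1]  free=[FF..........]
after unlink(c) → a:[0]  free=[F...........]
after create(b) → a:[0], b:[1]  free=[FF..........]
after unlink(b) → a:[0]  free=[F...........]
after append(a, 2) → a:[0, 1, 2]  free=[FFF.........]

blocks(a) = [0, 1, 2]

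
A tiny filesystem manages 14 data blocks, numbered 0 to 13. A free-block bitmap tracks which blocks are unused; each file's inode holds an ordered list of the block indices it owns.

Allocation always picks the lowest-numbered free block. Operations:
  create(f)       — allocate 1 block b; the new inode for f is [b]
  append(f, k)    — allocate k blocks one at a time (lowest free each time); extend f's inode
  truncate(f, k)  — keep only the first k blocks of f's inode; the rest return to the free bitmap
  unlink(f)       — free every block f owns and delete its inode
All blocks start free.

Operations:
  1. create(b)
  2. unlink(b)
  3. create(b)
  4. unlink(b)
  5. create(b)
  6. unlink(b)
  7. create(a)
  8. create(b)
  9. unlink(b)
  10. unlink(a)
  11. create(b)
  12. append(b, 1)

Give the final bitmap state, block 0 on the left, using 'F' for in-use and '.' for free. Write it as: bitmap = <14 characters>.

after create(b) → b:[0]  free=[F.............]
after unlink(b) →   free=[..............]
after create(b) → b:[0]  free=[F.............]
after unlink(b) →   free=[..............]
after create(b) → b:[0]  free=[F.............]
after unlink(b) →   free=[..............]
after create(a) → a:[0]  free=[F.............]
after create(b) → a:[0], b:[1]  free=[FF............]
after unlink(b) → a:[0]  free=[F.............]
after unlink(a) →   free=[..............]
after create(b) → b:[0]  free=[F.............]
after append(b, 1) → b:[0, 1]  free=[FF............]

bitmap = FF............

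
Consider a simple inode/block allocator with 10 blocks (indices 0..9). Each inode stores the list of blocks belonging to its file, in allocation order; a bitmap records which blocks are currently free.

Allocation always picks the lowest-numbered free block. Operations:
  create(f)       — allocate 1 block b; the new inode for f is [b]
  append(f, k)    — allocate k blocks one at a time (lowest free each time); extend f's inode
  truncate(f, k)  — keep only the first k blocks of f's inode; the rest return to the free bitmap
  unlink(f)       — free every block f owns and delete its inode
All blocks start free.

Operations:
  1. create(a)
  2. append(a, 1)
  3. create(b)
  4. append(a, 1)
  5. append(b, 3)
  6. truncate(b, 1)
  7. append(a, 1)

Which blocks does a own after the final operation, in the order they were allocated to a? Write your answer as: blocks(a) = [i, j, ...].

blocks(a) = [0, 1, 3, 4]

[1] create(a) — a=0 (map F.........)
[2] append(a, 1) — a=0,1 (map FF........)
[3] create(b) — a=0,1 b=2 (map FFF.......)
[4] append(a, 1) — a=0,1,3 b=2 (map FFFF......)
[5] append(b, 3) — a=0,1,3 b=2,4,5,6 (map FFFFFFF...)
[6] truncate(b, 1) — a=0,1,3 b=2 (map FFFF......)
[7] append(a, 1) — a=0,1,3,4 b=2 (map FFFFF.....)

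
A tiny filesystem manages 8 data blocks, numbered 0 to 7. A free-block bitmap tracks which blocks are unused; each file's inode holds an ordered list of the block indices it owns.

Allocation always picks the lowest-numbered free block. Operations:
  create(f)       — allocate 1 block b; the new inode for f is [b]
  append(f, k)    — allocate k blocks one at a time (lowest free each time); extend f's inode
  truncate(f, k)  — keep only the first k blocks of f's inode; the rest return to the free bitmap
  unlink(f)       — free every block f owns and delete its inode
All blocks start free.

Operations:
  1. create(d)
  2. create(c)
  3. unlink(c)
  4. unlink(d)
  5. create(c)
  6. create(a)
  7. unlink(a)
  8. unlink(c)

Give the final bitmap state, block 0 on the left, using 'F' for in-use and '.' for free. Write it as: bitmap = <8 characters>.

bitmap = ........

[1] create(d) — d=0 (map F.......)
[2] create(c) — c=1 d=0 (map FF......)
[3] unlink(c) — d=0 (map F.......)
[4] unlink(d) —  (map ........)
[5] create(c) — c=0 (map F.......)
[6] create(a) — a=1 c=0 (map FF......)
[7] unlink(a) — c=0 (map F.......)
[8] unlink(c) —  (map ........)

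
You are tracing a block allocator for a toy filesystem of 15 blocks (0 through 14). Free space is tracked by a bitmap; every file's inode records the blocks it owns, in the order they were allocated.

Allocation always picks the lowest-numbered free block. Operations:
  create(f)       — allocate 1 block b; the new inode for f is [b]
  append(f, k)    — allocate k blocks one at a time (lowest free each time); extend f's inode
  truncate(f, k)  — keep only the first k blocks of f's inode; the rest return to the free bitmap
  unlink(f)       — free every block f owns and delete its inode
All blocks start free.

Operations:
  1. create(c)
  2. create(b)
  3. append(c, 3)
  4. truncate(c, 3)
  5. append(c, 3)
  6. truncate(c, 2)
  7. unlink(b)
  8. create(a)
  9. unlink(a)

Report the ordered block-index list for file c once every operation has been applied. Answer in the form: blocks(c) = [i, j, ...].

after create(c) → c:[0]  free=[F..............]
after create(b) → b:[1], c:[0]  free=[FF.............]
after append(c, 3) → b:[1], c:[0, 2, 3, 4]  free=[FFFFF..........]
after truncate(c, 3) → b:[1], c:[0, 2, 3]  free=[FFFF...........]
after append(c, 3) → b:[1], c:[0, 2, 3, 4, 5, 6]  free=[FFFFFFF........]
after truncate(c, 2) → b:[1], c:[0, 2]  free=[FFF............]
after unlink(b) → c:[0, 2]  free=[F.F............]
after create(a) → a:[1], c:[0, 2]  free=[FFF............]
after unlink(a) → c:[0, 2]  free=[F.F............]

blocks(c) = [0, 2]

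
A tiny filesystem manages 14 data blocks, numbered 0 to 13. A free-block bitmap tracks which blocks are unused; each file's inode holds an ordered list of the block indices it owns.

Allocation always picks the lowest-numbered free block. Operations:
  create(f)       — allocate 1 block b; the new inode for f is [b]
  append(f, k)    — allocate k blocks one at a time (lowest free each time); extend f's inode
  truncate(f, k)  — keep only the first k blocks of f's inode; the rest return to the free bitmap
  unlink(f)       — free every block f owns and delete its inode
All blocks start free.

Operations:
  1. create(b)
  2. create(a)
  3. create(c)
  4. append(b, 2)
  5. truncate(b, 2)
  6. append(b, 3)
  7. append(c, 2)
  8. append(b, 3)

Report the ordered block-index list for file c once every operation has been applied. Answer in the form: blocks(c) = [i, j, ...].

blocks(c) = [2, 7, 8]

  1. create(b)  ⇒  F.............  {b→[0]}
  2. create(a)  ⇒  FF............  {a→[1]; b→[0]}
  3. create(c)  ⇒  FFF...........  {a→[1]; b→[0]; c→[2]}
  4. append(b, 2)  ⇒  FFFFF.........  {a→[1]; b→[0, 3, 4]; c→[2]}
  5. truncate(b, 2)  ⇒  FFFF..........  {a→[1]; b→[0, 3]; c→[2]}
  6. append(b, 3)  ⇒  FFFFFFF.......  {a→[1]; b→[0, 3, 4, 5, 6]; c→[2]}
  7. append(c, 2)  ⇒  FFFFFFFFF.....  {a→[1]; b→[0, 3, 4, 5, 6]; c→[2, 7, 8]}
  8. append(b, 3)  ⇒  FFFFFFFFFFFF..  {a→[1]; b→[0, 3, 4, 5, 6, 9, 10, 11]; c→[2, 7, 8]}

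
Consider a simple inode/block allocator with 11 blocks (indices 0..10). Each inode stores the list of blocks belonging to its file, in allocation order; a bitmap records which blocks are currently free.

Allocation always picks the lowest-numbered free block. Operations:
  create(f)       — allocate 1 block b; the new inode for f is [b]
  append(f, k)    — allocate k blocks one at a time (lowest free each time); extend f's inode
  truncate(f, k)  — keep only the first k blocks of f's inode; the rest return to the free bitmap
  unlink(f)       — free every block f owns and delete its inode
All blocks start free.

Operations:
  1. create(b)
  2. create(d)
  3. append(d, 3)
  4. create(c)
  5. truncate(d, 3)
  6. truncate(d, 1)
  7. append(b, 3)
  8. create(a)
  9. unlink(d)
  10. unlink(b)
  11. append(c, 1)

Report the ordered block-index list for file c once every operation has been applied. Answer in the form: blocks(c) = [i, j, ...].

blocks(c) = [5, 0]

  1. create(b)  ⇒  F..........  {b→[0]}
  2. create(d)  ⇒  FF.........  {b→[0]; d→[1]}
  3. append(d, 3)  ⇒  FFFFF......  {b→[0]; d→[1, 2, 3, 4]}
  4. create(c)  ⇒  FFFFFF.....  {b→[0]; c→[5]; d→[1, 2, 3, 4]}
  5. truncate(d, 3)  ⇒  FFFF.F.....  {b→[0]; c→[5]; d→[1, 2, 3]}
  6. truncate(d, 1)  ⇒  FF...F.....  {b→[0]; c→[5]; d→[1]}
  7. append(b, 3)  ⇒  FFFFFF.....  {b→[0, 2, 3, 4]; c→[5]; d→[1]}
  8. create(a)  ⇒  FFFFFFF....  {a→[6]; b→[0, 2, 3, 4]; c→[5]; d→[1]}
  9. unlink(d)  ⇒  F.FFFFF....  {a→[6]; b→[0, 2, 3, 4]; c→[5]}
  10. unlink(b)  ⇒  .....FF....  {a→[6]; c→[5]}
  11. append(c, 1)  ⇒  F....FF....  {a→[6]; c→[5, 0]}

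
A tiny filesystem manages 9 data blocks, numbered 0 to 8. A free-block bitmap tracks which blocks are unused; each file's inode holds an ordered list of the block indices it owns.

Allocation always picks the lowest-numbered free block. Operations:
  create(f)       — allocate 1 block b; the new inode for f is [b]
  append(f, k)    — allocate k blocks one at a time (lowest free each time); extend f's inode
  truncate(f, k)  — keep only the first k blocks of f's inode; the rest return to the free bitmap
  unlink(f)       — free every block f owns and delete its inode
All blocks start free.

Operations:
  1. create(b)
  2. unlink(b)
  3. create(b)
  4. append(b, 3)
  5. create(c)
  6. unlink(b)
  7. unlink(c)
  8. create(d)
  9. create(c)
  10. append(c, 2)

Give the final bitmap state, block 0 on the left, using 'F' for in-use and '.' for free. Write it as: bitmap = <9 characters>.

bitmap = FFFF.....

[1] create(b) — b=0 (map F........)
[2] unlink(b) —  (map .........)
[3] create(b) — b=0 (map F........)
[4] append(b, 3) — b=0,1,2,3 (map FFFF.....)
[5] create(c) — b=0,1,2,3 c=4 (map FFFFF....)
[6] unlink(b) — c=4 (map ....F....)
[7] unlink(c) —  (map .........)
[8] create(d) — d=0 (map F........)
[9] create(c) — c=1 d=0 (map FF.......)
[10] append(c, 2) — c=1,2,3 d=0 (map FFFF.....)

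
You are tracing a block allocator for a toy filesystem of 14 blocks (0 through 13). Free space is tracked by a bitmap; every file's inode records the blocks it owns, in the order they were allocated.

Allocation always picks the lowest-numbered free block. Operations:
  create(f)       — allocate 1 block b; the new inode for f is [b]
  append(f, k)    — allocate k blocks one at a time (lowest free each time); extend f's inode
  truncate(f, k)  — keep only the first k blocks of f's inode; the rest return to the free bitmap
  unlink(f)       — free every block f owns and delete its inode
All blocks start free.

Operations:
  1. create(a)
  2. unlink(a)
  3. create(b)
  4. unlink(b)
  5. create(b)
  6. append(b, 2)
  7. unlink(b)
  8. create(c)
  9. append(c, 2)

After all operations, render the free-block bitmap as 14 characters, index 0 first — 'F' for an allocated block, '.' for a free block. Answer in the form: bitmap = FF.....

bitmap = FFF...........

create(a): bitmap=F............. | a=[0]
unlink(a): bitmap=.............. | 
create(b): bitmap=F............. | b=[0]
unlink(b): bitmap=.............. | 
create(b): bitmap=F............. | b=[0]
append(b, 2): bitmap=FFF........... | b=[0, 1, 2]
unlink(b): bitmap=.............. | 
create(c): bitmap=F............. | c=[0]
append(c, 2): bitmap=FFF........... | c=[0, 1, 2]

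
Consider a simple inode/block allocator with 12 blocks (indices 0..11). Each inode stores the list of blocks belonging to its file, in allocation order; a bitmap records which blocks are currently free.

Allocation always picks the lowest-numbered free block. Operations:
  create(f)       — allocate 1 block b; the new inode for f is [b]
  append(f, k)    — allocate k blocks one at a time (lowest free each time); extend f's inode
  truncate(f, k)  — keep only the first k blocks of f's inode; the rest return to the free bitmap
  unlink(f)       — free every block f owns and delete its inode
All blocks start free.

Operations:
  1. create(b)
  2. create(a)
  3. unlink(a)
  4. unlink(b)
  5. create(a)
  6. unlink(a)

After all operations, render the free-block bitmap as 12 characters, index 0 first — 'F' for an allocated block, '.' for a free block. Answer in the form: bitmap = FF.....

bitmap = ............

after create(b) → b:[0]  free=[F...........]
after create(a) → a:[1], b:[0]  free=[FF..........]
after unlink(a) → b:[0]  free=[F...........]
after unlink(b) →   free=[............]
after create(a) → a:[0]  free=[F...........]
after unlink(a) →   free=[............]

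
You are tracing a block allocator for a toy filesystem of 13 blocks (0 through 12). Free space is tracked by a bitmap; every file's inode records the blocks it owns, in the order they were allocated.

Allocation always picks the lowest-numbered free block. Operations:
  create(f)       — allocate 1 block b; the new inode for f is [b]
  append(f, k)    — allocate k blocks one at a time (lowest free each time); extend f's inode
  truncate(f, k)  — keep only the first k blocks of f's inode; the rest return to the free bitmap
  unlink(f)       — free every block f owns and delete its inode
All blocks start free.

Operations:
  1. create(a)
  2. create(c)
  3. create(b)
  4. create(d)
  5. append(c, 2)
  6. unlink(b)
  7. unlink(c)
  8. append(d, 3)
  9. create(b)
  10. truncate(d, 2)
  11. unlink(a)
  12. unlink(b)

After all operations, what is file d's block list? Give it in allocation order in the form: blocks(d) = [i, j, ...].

blocks(d) = [3, 1]

[1] create(a) — a=0 (map F............)
[2] create(c) — a=0 c=1 (map FF...........)
[3] create(b) — a=0 b=2 c=1 (map FFF..........)
[4] create(d) — a=0 b=2 c=1 d=3 (map FFFF.........)
[5] append(c, 2) — a=0 b=2 c=1,4,5 d=3 (map FFFFFF.......)
[6] unlink(b) — a=0 c=1,4,5 d=3 (map FF.FFF.......)
[7] unlink(c) — a=0 d=3 (map F..F.........)
[8] append(d, 3) — a=0 d=3,1,2,4 (map FFFFF........)
[9] create(b) — a=0 b=5 d=3,1,2,4 (map FFFFFF.......)
[10] truncate(d, 2) — a=0 b=5 d=3,1 (map FF.F.F.......)
[11] unlink(a) — b=5 d=3,1 (map .F.F.F.......)
[12] unlink(b) — d=3,1 (map .F.F.........)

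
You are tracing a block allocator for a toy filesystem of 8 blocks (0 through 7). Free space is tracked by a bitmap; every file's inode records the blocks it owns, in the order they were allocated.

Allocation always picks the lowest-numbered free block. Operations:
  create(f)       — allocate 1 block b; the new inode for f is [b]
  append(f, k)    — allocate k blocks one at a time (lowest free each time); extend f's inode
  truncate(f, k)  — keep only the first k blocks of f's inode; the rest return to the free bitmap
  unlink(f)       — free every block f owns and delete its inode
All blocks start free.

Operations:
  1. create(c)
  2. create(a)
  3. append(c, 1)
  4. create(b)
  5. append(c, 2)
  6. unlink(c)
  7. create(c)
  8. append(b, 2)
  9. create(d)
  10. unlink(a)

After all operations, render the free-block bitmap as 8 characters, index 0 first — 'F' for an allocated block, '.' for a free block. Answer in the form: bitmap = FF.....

bitmap = F.FFFF..

  1. create(c)  ⇒  F.......  {c→[0]}
  2. create(a)  ⇒  FF......  {a→[1]; c→[0]}
  3. append(c, 1)  ⇒  FFF.....  {a→[1]; c→[0, 2]}
  4. create(b)  ⇒  FFFF....  {a→[1]; b→[3]; c→[0, 2]}
  5. append(c, 2)  ⇒  FFFFFF..  {a→[1]; b→[3]; c→[0, 2, 4, 5]}
  6. unlink(c)  ⇒  .F.F....  {a→[1]; b→[3]}
  7. create(c)  ⇒  FF.F....  {a→[1]; b→[3]; c→[0]}
  8. append(b, 2)  ⇒  FFFFF...  {a→[1]; b→[3, 2, 4]; c→[0]}
  9. create(d)  ⇒  FFFFFF..  {a→[1]; b→[3, 2, 4]; c→[0]; d→[5]}
  10. unlink(a)  ⇒  F.FFFF..  {b→[3, 2, 4]; c→[0]; d→[5]}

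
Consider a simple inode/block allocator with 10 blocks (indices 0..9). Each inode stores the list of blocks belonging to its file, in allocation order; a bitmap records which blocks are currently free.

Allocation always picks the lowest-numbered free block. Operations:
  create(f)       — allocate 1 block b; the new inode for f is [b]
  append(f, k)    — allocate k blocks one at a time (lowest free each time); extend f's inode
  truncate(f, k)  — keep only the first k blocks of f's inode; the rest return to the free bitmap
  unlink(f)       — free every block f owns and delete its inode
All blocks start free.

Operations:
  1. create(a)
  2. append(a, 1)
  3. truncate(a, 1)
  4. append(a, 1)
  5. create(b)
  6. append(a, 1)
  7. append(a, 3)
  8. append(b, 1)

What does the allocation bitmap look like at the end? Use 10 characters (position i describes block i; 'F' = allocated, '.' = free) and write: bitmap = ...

bitmap = FFFFFFFF..

after create(a) → a:[0]  free=[F.........]
after append(a, 1) → a:[0, 1]  free=[FF........]
after truncate(a, 1) → a:[0]  free=[F.........]
after append(a, 1) → a:[0, 1]  free=[FF........]
after create(b) → a:[0, 1], b:[2]  free=[FFF.......]
after append(a, 1) → a:[0, 1, 3], b:[2]  free=[FFFF......]
after append(a, 3) → a:[0, 1, 3, 4, 5, 6], b:[2]  free=[FFFFFFF...]
after append(b, 1) → a:[0, 1, 3, 4, 5, 6], b:[2, 7]  free=[FFFFFFFF..]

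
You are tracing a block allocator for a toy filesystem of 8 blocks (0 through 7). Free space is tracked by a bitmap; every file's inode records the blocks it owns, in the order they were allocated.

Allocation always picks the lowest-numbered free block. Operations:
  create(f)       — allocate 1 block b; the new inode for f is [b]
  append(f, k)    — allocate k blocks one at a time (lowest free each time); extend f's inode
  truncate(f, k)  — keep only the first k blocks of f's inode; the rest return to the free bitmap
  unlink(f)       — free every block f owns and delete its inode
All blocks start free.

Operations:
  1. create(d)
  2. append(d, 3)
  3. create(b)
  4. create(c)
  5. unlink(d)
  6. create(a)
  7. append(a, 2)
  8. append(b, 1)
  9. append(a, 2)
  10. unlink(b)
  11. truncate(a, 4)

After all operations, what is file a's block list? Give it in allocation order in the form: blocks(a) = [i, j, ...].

  1. create(d)  ⇒  F.......  {d→[0]}
  2. append(d, 3)  ⇒  FFFF....  {d→[0, 1, 2, 3]}
  3. create(b)  ⇒  FFFFF...  {b→[4]; d→[0, 1, 2, 3]}
  4. create(c)  ⇒  FFFFFF..  {b→[4]; c→[5]; d→[0, 1, 2, 3]}
  5. unlink(d)  ⇒  ....FF..  {b→[4]; c→[5]}
  6. create(a)  ⇒  F...FF..  {a→[0]; b→[4]; c→[5]}
  7. append(a, 2)  ⇒  FFF.FF..  {a→[0, 1, 2]; b→[4]; c→[5]}
  8. append(b, 1)  ⇒  FFFFFF..  {a→[0, 1, 2]; b→[4, 3]; c→[5]}
  9. append(a, 2)  ⇒  FFFFFFFF  {a→[0, 1, 2, 6, 7]; b→[4, 3]; c→[5]}
  10. unlink(b)  ⇒  FFF..FFF  {a→[0, 1, 2, 6, 7]; c→[5]}
  11. truncate(a, 4)  ⇒  FFF..FF.  {a→[0, 1, 2, 6]; c→[5]}

blocks(a) = [0, 1, 2, 6]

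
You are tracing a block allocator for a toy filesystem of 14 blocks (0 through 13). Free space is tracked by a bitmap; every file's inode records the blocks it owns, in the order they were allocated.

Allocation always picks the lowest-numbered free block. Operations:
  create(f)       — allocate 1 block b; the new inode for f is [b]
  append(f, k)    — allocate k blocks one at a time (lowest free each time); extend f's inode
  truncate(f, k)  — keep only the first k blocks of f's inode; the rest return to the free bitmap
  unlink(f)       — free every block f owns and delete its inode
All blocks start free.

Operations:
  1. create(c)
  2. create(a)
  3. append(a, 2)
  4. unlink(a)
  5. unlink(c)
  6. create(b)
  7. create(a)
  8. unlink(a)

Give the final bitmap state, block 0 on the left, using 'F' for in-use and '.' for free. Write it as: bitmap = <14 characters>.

after create(c) → c:[0]  free=[F.............]
after create(a) → a:[1], c:[0]  free=[FF............]
after append(a, 2) → a:[1, 2, 3], c:[0]  free=[FFFF..........]
after unlink(a) → c:[0]  free=[F.............]
after unlink(c) →   free=[..............]
after create(b) → b:[0]  free=[F.............]
after create(a) → a:[1], b:[0]  free=[FF............]
after unlink(a) → b:[0]  free=[F.............]

bitmap = F.............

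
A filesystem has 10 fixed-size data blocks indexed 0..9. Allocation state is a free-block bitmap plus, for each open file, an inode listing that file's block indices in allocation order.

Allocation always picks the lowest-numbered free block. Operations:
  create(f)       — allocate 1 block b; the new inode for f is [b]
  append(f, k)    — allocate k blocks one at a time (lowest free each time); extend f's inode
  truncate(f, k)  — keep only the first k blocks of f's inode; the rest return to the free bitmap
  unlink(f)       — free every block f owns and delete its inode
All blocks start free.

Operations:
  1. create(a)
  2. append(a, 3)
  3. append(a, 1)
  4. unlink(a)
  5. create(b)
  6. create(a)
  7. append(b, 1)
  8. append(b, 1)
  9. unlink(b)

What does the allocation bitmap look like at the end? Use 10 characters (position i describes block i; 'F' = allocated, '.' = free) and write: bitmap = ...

  1. create(a)  ⇒  F.........  {a→[0]}
  2. append(a, 3)  ⇒  FFFF......  {a→[0, 1, 2, 3]}
  3. append(a, 1)  ⇒  FFFFF.....  {a→[0, 1, 2, 3, 4]}
  4. unlink(a)  ⇒  ..........  {}
  5. create(b)  ⇒  F.........  {b→[0]}
  6. create(a)  ⇒  FF........  {a→[1]; b→[0]}
  7. append(b, 1)  ⇒  FFF.......  {a→[1]; b→[0, 2]}
  8. append(b, 1)  ⇒  FFFF......  {a→[1]; b→[0, 2, 3]}
  9. unlink(b)  ⇒  .F........  {a→[1]}

bitmap = .F........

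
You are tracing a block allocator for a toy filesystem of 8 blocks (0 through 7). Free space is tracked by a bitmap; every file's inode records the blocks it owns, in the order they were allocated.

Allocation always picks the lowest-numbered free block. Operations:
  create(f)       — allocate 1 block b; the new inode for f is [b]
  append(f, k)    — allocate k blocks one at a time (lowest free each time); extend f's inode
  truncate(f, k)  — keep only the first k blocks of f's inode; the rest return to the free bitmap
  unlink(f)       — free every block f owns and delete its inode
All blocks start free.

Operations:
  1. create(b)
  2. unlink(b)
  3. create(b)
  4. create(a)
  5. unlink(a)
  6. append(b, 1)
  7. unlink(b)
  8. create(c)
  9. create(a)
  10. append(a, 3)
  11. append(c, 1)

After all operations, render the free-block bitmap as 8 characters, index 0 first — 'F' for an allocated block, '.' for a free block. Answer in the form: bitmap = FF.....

  1. create(b)  ⇒  F.......  {b→[0]}
  2. unlink(b)  ⇒  ........  {}
  3. create(b)  ⇒  F.......  {b→[0]}
  4. create(a)  ⇒  FF......  {a→[1]; b→[0]}
  5. unlink(a)  ⇒  F.......  {b→[0]}
  6. append(b, 1)  ⇒  FF......  {b→[0, 1]}
  7. unlink(b)  ⇒  ........  {}
  8. create(c)  ⇒  F.......  {c→[0]}
  9. create(a)  ⇒  FF......  {a→[1]; c→[0]}
  10. append(a, 3)  ⇒  FFFFF...  {a→[1, 2, 3, 4]; c→[0]}
  11. append(c, 1)  ⇒  FFFFFF..  {a→[1, 2, 3, 4]; c→[0, 5]}

bitmap = FFFFFF..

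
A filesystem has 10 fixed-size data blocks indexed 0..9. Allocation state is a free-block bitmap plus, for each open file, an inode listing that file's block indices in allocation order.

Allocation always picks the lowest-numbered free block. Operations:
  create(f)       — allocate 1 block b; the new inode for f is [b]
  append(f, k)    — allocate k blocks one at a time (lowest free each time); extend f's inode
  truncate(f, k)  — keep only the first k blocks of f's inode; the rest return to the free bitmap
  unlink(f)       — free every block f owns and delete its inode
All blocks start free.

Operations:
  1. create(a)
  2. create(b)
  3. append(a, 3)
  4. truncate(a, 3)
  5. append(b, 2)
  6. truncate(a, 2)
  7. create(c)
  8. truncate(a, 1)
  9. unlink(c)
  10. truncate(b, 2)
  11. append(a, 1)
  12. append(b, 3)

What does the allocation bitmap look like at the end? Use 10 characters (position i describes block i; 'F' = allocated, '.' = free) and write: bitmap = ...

  1. create(a)  ⇒  F.........  {a→[0]}
  2. create(b)  ⇒  FF........  {a→[0]; b→[1]}
  3. append(a, 3)  ⇒  FFFFF.....  {a→[0, 2, 3, 4]; b→[1]}
  4. truncate(a, 3)  ⇒  FFFF......  {a→[0, 2, 3]; b→[1]}
  5. append(b, 2)  ⇒  FFFFFF....  {a→[0, 2, 3]; b→[1, 4, 5]}
  6. truncate(a, 2)  ⇒  FFF.FF....  {a→[0, 2]; b→[1, 4, 5]}
  7. create(c)  ⇒  FFFFFF....  {a→[0, 2]; b→[1, 4, 5]; c→[3]}
  8. truncate(a, 1)  ⇒  FF.FFF....  {a→[0]; b→[1, 4, 5]; c→[3]}
  9. unlink(c)  ⇒  FF..FF....  {a→[0]; b→[1, 4, 5]}
  10. truncate(b, 2)  ⇒  FF..F.....  {a→[0]; b→[1, 4]}
  11. append(a, 1)  ⇒  FFF.F.....  {a→[0, 2]; b→[1, 4]}
  12. append(b, 3)  ⇒  FFFFFFF...  {a→[0, 2]; b→[1, 4, 3, 5, 6]}

bitmap = FFFFFFF...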